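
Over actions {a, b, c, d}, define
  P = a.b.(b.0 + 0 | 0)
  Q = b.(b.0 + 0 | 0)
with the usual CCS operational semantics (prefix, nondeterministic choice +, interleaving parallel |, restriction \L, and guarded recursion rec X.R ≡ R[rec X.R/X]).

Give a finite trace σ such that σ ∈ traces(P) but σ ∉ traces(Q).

Reachable graph of P (4 states):
  p0 = a.b.(b.0 + 0 | 0) :: ··a··> p1
  p1 = b.(b.0 + 0 | 0) :: ··b··> p2
  p2 = b.0 + 0 | 0 :: ··b··> p3
  p3 = 0 :: ·
Reachable graph of Q (3 states):
  q0 = b.(b.0 + 0 | 0) :: ··b··> q1
  q1 = b.0 + 0 | 0 :: ··b··> q2
  q2 = 0 :: ·
Trace ⟨a⟩ through P, begin at {p0}:
  step 1 (a): {p1}
  ✓ P
Trace ⟨a⟩ through Q, begin at {q0}:
  step 1 (a): ∅  — Q cannot continue

a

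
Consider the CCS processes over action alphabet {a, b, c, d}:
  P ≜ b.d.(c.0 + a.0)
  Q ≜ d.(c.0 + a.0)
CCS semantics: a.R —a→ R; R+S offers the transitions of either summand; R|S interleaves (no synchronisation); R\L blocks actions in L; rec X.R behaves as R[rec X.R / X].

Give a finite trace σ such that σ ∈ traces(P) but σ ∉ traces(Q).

b

P's transition system — 4 states:
  s0 = b.d.(c.0 + a.0) has moves —b→ s1
  s1 = d.(c.0 + a.0) has moves —d→ s2
  s2 = c.0 + a.0 has moves —a→ s3, —c→ s3
  s3 = 0 has moves ∅
Q's transition system — 3 states:
  t0 = d.(c.0 + a.0) has moves —d→ t1
  t1 = c.0 + a.0 has moves —a→ t2, —c→ t2
  t2 = 0 has moves ∅
Executing b from P (initial set {s0}):
  after b @ step 1: {s1}
  — P admits the full trace.
Executing b from Q (initial set {t0}):
  after b @ step 1: ∅  — Q cannot continue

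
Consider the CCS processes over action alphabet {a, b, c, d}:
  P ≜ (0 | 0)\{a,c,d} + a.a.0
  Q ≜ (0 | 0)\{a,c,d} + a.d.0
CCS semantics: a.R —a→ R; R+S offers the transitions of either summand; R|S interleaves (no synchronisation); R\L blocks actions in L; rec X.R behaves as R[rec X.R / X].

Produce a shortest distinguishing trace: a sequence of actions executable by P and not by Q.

LTS(P): 3 reachable states
  m0 = (0 | 0)\{a,c,d} + a.a.0 :: —a→ m1
  m1 = a.0 :: —a→ m2
  m2 = 0 :: ∅
LTS(Q): 3 reachable states
  n0 = (0 | 0)\{a,c,d} + a.d.0 :: —a→ n1
  n1 = d.0 :: —d→ n2
  n2 = 0 :: ∅
Run σ = ⟨aa⟩ on P: start {m0}
  step 1 (a): {m1}
  step 2 (a): {m2}
  ✓ P
Run σ = ⟨aa⟩ on Q: start {n0}
  step 1 (a): {n1}
  step 2 (a): ∅  — Q cannot continue

aa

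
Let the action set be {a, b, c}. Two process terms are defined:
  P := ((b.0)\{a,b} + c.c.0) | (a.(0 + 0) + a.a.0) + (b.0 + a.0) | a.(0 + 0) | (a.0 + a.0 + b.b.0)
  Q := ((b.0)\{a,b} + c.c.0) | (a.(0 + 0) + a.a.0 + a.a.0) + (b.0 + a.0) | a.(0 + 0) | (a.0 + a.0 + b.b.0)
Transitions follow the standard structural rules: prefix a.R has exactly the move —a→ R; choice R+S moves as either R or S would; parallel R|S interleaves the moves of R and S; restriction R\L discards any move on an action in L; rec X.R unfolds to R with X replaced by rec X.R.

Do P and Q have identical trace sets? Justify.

Reachable graph of P (23 states):
  s0 = ((b.0)\{a,b} + c.c.0) | (a.(0 + 0) + a.a.0) + (b.0 + a.0) | a.(0 + 0) | (a.0 + a.0 + b.b.0) | ··a··> s1, ··a··> s2, ··a··> s3, ··a··> s4, ··a··> s5, ··b··> s5, ··b··> s6, ··c··> s7
  s1 = ((b.0)\{a,b} + c.c.0) | (0 + 0) | ··c··> s8
  s2 = ((b.0)\{a,b} + c.c.0) | a.0 | ··a··> s9, ··c··> s10
  s3 = (b.0 + a.0) | (0 + 0) | (a.0 + a.0 + b.b.0) | ··a··> s11, ··a··> s12, ··b··> s12, ··b··> s13
  s4 = (b.0 + a.0) | a.(0 + 0) | 0 | ··a··> s11, ··a··> s14, ··b··> s14
  s5 = 0 | a.(0 + 0) | (a.0 + a.0 + b.b.0) | ··a··> s12, ··a··> s14, ··b··> s15
  s6 = (b.0 + a.0) | a.(0 + 0) | b.0 | ··a··> s13, ··a··> s15, ··b··> s15, ··b··> s4
  s7 = c.0 | (a.(0 + 0) + a.a.0) | ··a··> s10, ··a··> s8, ··c··> s16
  s8 = c.0 | (0 + 0) | ··c··> s17
  s9 = ((b.0)\{a,b} + c.c.0) | 0 | ··c··> s18
  s10 = c.0 | a.0 | ··a··> s18, ··c··> s19
  s11 = (b.0 + a.0) | (0 + 0) | 0 | ··a··> s20, ··b··> s20
  s12 = 0 | (0 + 0) | (a.0 + a.0 + b.b.0) | ··a··> s20, ··b··> s21
  s13 = (b.0 + a.0) | (0 + 0) | b.0 | ··a··> s21, ··b··> s11, ··b··> s21
  s14 = 0 | a.(0 + 0) | 0 | ··a··> s20
  s15 = 0 | a.(0 + 0) | b.0 | ··a··> s21, ··b··> s14
  s16 = 0 | (a.(0 + 0) + a.a.0) | ··a··> s17, ··a··> s19
  s17 = 0 | (0 + 0) | (no moves)
  s18 = c.0 | 0 | ··c··> s22
  s19 = 0 | a.0 | ··a··> s22
  s20 = 0 | (0 + 0) | 0 | (no moves)
  s21 = 0 | (0 + 0) | b.0 | ··b··> s20
  s22 = 0 | 0 | (no moves)
Reachable graph of Q (23 states):
  t0 = ((b.0)\{a,b} + c.c.0) | (a.(0 + 0) + a.a.0 + a.a.0) + (b.0 + a.0) | a.(0 + 0) | (a.0 + a.0 + b.b.0) | ··a··> t1, ··a··> t2, ··a··> t3, ··a··> t4, ··a··> t5, ··b··> t5, ··b··> t6, ··c··> t7
  t1 = ((b.0)\{a,b} + c.c.0) | (0 + 0) | ··c··> t8
  t2 = ((b.0)\{a,b} + c.c.0) | a.0 | ··a··> t9, ··c··> t10
  t3 = (b.0 + a.0) | (0 + 0) | (a.0 + a.0 + b.b.0) | ··a··> t11, ··a··> t12, ··b··> t12, ··b··> t13
  t4 = (b.0 + a.0) | a.(0 + 0) | 0 | ··a··> t11, ··a··> t14, ··b··> t14
  t5 = 0 | a.(0 + 0) | (a.0 + a.0 + b.b.0) | ··a··> t12, ··a··> t14, ··b··> t15
  t6 = (b.0 + a.0) | a.(0 + 0) | b.0 | ··a··> t13, ··a··> t15, ··b··> t15, ··b··> t4
  t7 = c.0 | (a.(0 + 0) + a.a.0 + a.a.0) | ··a··> t10, ··a··> t8, ··c··> t16
  t8 = c.0 | (0 + 0) | ··c··> t17
  t9 = ((b.0)\{a,b} + c.c.0) | 0 | ··c··> t18
  t10 = c.0 | a.0 | ··a··> t18, ··c··> t19
  t11 = (b.0 + a.0) | (0 + 0) | 0 | ··a··> t20, ··b··> t20
  t12 = 0 | (0 + 0) | (a.0 + a.0 + b.b.0) | ··a··> t20, ··b··> t21
  t13 = (b.0 + a.0) | (0 + 0) | b.0 | ··a··> t21, ··b··> t11, ··b··> t21
  t14 = 0 | a.(0 + 0) | 0 | ··a··> t20
  t15 = 0 | a.(0 + 0) | b.0 | ··a··> t21, ··b··> t14
  t16 = 0 | (a.(0 + 0) + a.a.0 + a.a.0) | ··a··> t17, ··a··> t19
  t17 = 0 | (0 + 0) | (no moves)
  t18 = c.0 | 0 | ··c··> t22
  t19 = 0 | a.0 | ··a··> t22
  t20 = 0 | (0 + 0) | 0 | (no moves)
  t21 = 0 | (0 + 0) | b.0 | ··b··> t20
  t22 = 0 | 0 | (no moves)
Partition-refinement fixed point:
  B0 = {s0, t0}
  B1 = {s2, t2}
  B2 = {s1, s9, t1, t9}
  B3 = {s18, s8, t18, t8}
  B4 = {s17, s20, s22, t17, t20, t22}
  B5 = {s10, t10}
  B6 = {s14, s19, t14, t19}
  B7 = {s6, t6}
  B8 = {s13, t13}
  B9 = {s21, t21}
  B10 = {s11, t11}
  B11 = {s15, t15}
  B12 = {s4, t4}
  B13 = {s5, t5}
  B14 = {s12, t12}
  B15 = {s3, t3}
  B16 = {s7, t7}
  B17 = {s16, t16}
s0 ∈ B0, t0 ∈ B0 → same block
Bisimilar ⇒ trace-equivalent.

trace-equivalent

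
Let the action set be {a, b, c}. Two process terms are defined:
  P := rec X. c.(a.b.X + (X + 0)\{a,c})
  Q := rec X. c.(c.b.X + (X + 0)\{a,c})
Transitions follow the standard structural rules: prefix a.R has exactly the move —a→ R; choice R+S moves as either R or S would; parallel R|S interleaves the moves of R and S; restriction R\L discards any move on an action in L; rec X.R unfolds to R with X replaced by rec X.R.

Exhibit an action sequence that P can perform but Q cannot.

LTS(P): 3 reachable states
  p0 = rec X. c.(a.b.X + (X + 0)\{a,c}) → =c=> p1
  p1 = a.b.(rec X. c.(a.b.X + (X + 0)\{a,c})) + ((rec X. c.(a.b.X + (X + 0)\{a,c})) + 0)\{a,c} → =a=> p2
  p2 = b.(rec X. c.(a.b.X + (X + 0)\{a,c})) → =b=> p0
LTS(Q): 3 reachable states
  q0 = rec X. c.(c.b.X + (X + 0)\{a,c}) → =c=> q1
  q1 = c.b.(rec X. c.(c.b.X + (X + 0)\{a,c})) + ((rec X. c.(c.b.X + (X + 0)\{a,c})) + 0)\{a,c} → =c=> q2
  q2 = b.(rec X. c.(c.b.X + (X + 0)\{a,c})) → =b=> q0
Executing ca from P (initial set {p0}):
  after c @ step 1: {p1}
  after a @ step 2: {p2}
  P completes σ.
Executing ca from Q (initial set {q0}):
  after c @ step 1: {q1}
  after a @ step 2: no successor for Q

ca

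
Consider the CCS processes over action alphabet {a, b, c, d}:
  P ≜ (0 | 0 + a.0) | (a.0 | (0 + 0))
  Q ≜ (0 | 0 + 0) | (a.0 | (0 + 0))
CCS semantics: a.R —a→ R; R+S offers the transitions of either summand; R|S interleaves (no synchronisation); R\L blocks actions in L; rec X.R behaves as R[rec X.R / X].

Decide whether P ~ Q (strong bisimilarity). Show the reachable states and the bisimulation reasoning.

P ≁ Q

P's transition system — 4 states:
  u0 = (0 | 0 + a.0) | (a.0 | (0 + 0)) → -a-> u1, -a-> u2
  u1 = (0 | 0 + a.0) | (0 | (0 + 0)) → -a-> u3
  u2 = 0 | (a.0 | (0 + 0)) → -a-> u3
  u3 = 0 | (0 | (0 + 0)) → ·
Q's transition system — 2 states:
  v0 = (0 | 0 + 0) | (a.0 | (0 + 0)) → -a-> v1
  v1 = (0 | 0 + 0) | (0 | (0 + 0)) → ·
Coarsest stable partition (strong bisimilarity classes):
  B0 = {u0}
  B1 = {u1, u2, v0}
  B2 = {u3, v1}
u0 ∈ B0, v0 ∈ B1 → different blocks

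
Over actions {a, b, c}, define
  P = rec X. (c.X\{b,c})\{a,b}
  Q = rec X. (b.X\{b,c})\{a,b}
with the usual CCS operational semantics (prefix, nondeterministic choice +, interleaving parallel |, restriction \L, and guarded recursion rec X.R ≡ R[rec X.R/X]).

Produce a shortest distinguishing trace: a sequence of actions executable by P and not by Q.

c

Reachable graph of P (2 states):
  u0 = rec X. (c.X\{b,c})\{a,b} has moves —c→ u1
  u1 = (rec X. (c.X\{b,c})\{a,b})\{b,c}\{a,b} has moves ∅
Reachable graph of Q (1 states):
  v0 = rec X. (b.X\{b,c})\{a,b} has moves ∅
Executing c from P (initial set {u0}):
  [1] c ⇒ {u1}
  — P admits the full trace.
Executing c from Q (initial set {v0}):
  [1] c ⇒ ∅  — Q cannot continue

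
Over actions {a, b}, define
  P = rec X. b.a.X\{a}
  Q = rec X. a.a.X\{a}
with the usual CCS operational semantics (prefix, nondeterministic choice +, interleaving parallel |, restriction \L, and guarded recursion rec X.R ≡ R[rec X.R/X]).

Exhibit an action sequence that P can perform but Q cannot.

P's transition system — 4 states:
  u0 = rec X. b.a.X\{a} has moves ··b··> u1
  u1 = a.(rec X. b.a.X\{a})\{a} has moves ··a··> u2
  u2 = (rec X. b.a.X\{a})\{a} has moves ··b··> u3
  u3 = (a.(rec X. b.a.X\{a})\{a})\{a} has moves (no moves)
Q's transition system — 3 states:
  v0 = rec X. a.a.X\{a} has moves ··a··> v1
  v1 = a.(rec X. a.a.X\{a})\{a} has moves ··a··> v2
  v2 = (rec X. a.a.X\{a})\{a} has moves (no moves)
Trace ⟨b⟩ through P, begin at {u0}:
  step 1 (b): {u1}
  P completes σ.
Trace ⟨b⟩ through Q, begin at {v0}:
  step 1 (b): ∅  — Q cannot continue

b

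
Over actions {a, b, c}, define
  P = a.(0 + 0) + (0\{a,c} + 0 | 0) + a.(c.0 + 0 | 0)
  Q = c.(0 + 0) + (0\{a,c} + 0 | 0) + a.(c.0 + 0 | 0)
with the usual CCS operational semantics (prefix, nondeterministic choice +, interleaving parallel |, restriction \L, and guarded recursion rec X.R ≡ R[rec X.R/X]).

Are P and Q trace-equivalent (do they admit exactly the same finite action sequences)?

trace-distinct — witness ⟨c⟩

P's transition system — 4 states:
  s0 = a.(0 + 0) + (0\{a,c} + 0 | 0) + a.(c.0 + 0 | 0) ⊢ =a=> s1, =a=> s2
  s1 = 0 + 0 ⊢ ∅
  s2 = c.0 + 0 | 0 ⊢ =c=> s3
  s3 = 0 ⊢ ∅
Q's transition system — 4 states:
  t0 = c.(0 + 0) + (0\{a,c} + 0 | 0) + a.(c.0 + 0 | 0) ⊢ =a=> t1, =c=> t2
  t1 = c.0 + 0 | 0 ⊢ =c=> t3
  t2 = 0 + 0 ⊢ ∅
  t3 = 0 ⊢ ∅
Executing c from Q (initial set {t0}):
  step 1 (c): {t2}
  — Q admits the full trace.
Executing c from P (initial set {s0}):
  step 1 (c): ∅ (P stuck)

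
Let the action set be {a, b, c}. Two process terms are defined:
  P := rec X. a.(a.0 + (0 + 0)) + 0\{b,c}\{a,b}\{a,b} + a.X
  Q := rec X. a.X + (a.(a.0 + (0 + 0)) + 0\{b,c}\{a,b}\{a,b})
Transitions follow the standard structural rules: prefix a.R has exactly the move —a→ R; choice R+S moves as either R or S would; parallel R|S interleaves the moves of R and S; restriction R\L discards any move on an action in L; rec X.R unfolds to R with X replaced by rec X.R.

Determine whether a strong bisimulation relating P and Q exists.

YES

Reachable graph of P (3 states):
  p0 = rec X. a.(a.0 + (0 + 0)) + 0\{b,c}\{a,b}\{a,b} + a.X | --a--▸ p0, --a--▸ p1
  p1 = a.0 + (0 + 0) | --a--▸ p2
  p2 = 0 | (no moves)
Reachable graph of Q (3 states):
  q0 = rec X. a.X + (a.(a.0 + (0 + 0)) + 0\{b,c}\{a,b}\{a,b}) | --a--▸ q0, --a--▸ q1
  q1 = a.0 + (0 + 0) | --a--▸ q2
  q2 = 0 | (no moves)
Coarsest stable partition (strong bisimilarity classes):
  B0 = {p0, q0}
  B1 = {p1, q1}
  B2 = {p2, q2}
p0 ∈ B0, q0 ∈ B0 → same block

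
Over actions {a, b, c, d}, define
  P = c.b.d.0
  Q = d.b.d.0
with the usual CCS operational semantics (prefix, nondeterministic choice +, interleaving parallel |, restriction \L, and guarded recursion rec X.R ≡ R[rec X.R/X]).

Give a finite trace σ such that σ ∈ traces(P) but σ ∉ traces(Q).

c

P's transition system — 4 states:
  u0 = c.b.d.0 ⊢ ··c··> u1
  u1 = b.d.0 ⊢ ··b··> u2
  u2 = d.0 ⊢ ··d··> u3
  u3 = 0 ⊢ ∅
Q's transition system — 4 states:
  v0 = d.b.d.0 ⊢ ··d··> v1
  v1 = b.d.0 ⊢ ··b··> v2
  v2 = d.0 ⊢ ··d··> v3
  v3 = 0 ⊢ ∅
Trace ⟨c⟩ through P, begin at {u0}:
  step 1 (c): {u1}
  P completes σ.
Trace ⟨c⟩ through Q, begin at {v0}:
  step 1 (c): no successor for Q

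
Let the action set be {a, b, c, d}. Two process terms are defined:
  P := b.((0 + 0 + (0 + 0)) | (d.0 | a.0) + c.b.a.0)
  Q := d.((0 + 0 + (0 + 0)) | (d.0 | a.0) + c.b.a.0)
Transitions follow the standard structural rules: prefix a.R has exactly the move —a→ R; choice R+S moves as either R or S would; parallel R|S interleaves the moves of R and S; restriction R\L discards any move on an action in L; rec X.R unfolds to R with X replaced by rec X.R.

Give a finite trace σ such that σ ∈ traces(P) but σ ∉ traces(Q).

b

Reachable graph of P (8 states):
  u0 = b.((0 + 0 + (0 + 0)) | (d.0 | a.0) + c.b.a.0) :: --b--▸ u1
  u1 = (0 + 0 + (0 + 0)) | (d.0 | a.0) + c.b.a.0 :: --a--▸ u2, --c--▸ u3, --d--▸ u4
  u2 = (0 + 0 + (0 + 0)) | (d.0 | 0) :: --d--▸ u5
  u3 = b.a.0 :: --b--▸ u6
  u4 = (0 + 0 + (0 + 0)) | (0 | a.0) :: --a--▸ u5
  u5 = (0 + 0 + (0 + 0)) | (0 | 0) :: stopped
  u6 = a.0 :: --a--▸ u7
  u7 = 0 :: stopped
Reachable graph of Q (8 states):
  v0 = d.((0 + 0 + (0 + 0)) | (d.0 | a.0) + c.b.a.0) :: --d--▸ v1
  v1 = (0 + 0 + (0 + 0)) | (d.0 | a.0) + c.b.a.0 :: --a--▸ v2, --c--▸ v3, --d--▸ v4
  v2 = (0 + 0 + (0 + 0)) | (d.0 | 0) :: --d--▸ v5
  v3 = b.a.0 :: --b--▸ v6
  v4 = (0 + 0 + (0 + 0)) | (0 | a.0) :: --a--▸ v5
  v5 = (0 + 0 + (0 + 0)) | (0 | 0) :: stopped
  v6 = a.0 :: --a--▸ v7
  v7 = 0 :: stopped
Executing b from P (initial set {u0}):
  after b @ step 1: {u1}
  ✓ P
Executing b from Q (initial set {v0}):
  after b @ step 1: ∅ (Q stuck)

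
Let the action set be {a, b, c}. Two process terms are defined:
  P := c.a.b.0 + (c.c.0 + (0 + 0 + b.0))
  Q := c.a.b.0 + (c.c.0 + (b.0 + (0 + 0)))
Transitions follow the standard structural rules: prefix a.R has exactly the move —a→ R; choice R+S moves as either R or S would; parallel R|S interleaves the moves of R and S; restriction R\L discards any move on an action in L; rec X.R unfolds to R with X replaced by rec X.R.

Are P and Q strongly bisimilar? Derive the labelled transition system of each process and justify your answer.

Reachable graph of P (5 states):
  p0 = c.a.b.0 + (c.c.0 + (0 + 0 + b.0)) → -b-> p1, -c-> p2, -c-> p3
  p1 = 0 → (no moves)
  p2 = a.b.0 → -a-> p4
  p3 = c.0 → -c-> p1
  p4 = b.0 → -b-> p1
Reachable graph of Q (5 states):
  q0 = c.a.b.0 + (c.c.0 + (b.0 + (0 + 0))) → -b-> q1, -c-> q2, -c-> q3
  q1 = 0 → (no moves)
  q2 = a.b.0 → -a-> q4
  q3 = c.0 → -c-> q1
  q4 = b.0 → -b-> q1
Coarsest stable partition (strong bisimilarity classes):
  B0 = {p0, q0}
  B1 = {p1, q1}
  B2 = {p3, q3}
  B3 = {p2, q2}
  B4 = {p4, q4}
p0 ∈ B0, q0 ∈ B0 → same block

YES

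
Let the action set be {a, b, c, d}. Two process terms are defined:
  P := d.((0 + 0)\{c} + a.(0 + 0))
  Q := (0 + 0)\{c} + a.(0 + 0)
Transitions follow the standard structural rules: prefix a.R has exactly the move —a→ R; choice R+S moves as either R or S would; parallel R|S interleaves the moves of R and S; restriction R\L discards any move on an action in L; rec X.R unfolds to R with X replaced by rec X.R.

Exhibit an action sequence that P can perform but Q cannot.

Reachable graph of P (3 states):
  u0 = d.((0 + 0)\{c} + a.(0 + 0)) has moves —d→ u1
  u1 = (0 + 0)\{c} + a.(0 + 0) has moves —a→ u2
  u2 = 0 + 0 has moves (no moves)
Reachable graph of Q (2 states):
  v0 = (0 + 0)\{c} + a.(0 + 0) has moves —a→ v1
  v1 = 0 + 0 has moves (no moves)
Trace ⟨d⟩ through P, begin at {u0}:
  [1] d ⇒ {u1}
  — P admits the full trace.
Trace ⟨d⟩ through Q, begin at {v0}:
  [1] d ⇒ ∅ (Q stuck)

d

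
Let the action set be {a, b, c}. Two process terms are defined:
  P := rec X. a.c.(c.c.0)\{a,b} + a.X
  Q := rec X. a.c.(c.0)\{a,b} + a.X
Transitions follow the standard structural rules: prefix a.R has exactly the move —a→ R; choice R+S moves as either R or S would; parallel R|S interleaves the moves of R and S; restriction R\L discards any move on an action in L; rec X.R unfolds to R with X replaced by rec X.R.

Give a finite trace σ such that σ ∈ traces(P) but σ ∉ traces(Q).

Reachable graph of P (5 states):
  m0 = rec X. a.c.(c.c.0)\{a,b} + a.X has moves —a→ m0, —a→ m1
  m1 = c.(c.c.0)\{a,b} has moves —c→ m2
  m2 = (c.c.0)\{a,b} has moves —c→ m3
  m3 = (c.0)\{a,b} has moves —c→ m4
  m4 = 0\{a,b} has moves ·
Reachable graph of Q (4 states):
  n0 = rec X. a.c.(c.0)\{a,b} + a.X has moves —a→ n0, —a→ n1
  n1 = c.(c.0)\{a,b} has moves —c→ n2
  n2 = (c.0)\{a,b} has moves —c→ n3
  n3 = 0\{a,b} has moves ·
Executing accc from P (initial set {m0}):
  after a @ step 1: {m0, m1}
  after c @ step 2: {m2}
  after c @ step 3: {m3}
  after c @ step 4: {m4}
  — P admits the full trace.
Executing accc from Q (initial set {n0}):
  after a @ step 1: {n0, n1}
  after c @ step 2: {n2}
  after c @ step 3: {n3}
  after c @ step 4: no successor for Q

accc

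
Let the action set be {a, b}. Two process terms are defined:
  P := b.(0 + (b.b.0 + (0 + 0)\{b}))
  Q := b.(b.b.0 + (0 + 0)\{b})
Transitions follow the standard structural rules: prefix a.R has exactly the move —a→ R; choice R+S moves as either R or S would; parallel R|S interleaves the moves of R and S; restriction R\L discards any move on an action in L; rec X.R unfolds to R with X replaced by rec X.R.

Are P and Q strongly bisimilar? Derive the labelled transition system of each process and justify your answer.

Reachable graph of P (4 states):
  s0 = b.(0 + (b.b.0 + (0 + 0)\{b})) | =b=> s1
  s1 = 0 + (b.b.0 + (0 + 0)\{b}) | =b=> s2
  s2 = b.0 | =b=> s3
  s3 = 0 | stopped
Reachable graph of Q (4 states):
  t0 = b.(b.b.0 + (0 + 0)\{b}) | =b=> t1
  t1 = b.b.0 + (0 + 0)\{b} | =b=> t2
  t2 = b.0 | =b=> t3
  t3 = 0 | stopped
Coarsest stable partition (strong bisimilarity classes):
  B0 = {s0, t0}
  B1 = {s1, t1}
  B2 = {s2, t2}
  B3 = {s3, t3}
s0 ∈ B0, t0 ∈ B0 → same block

YES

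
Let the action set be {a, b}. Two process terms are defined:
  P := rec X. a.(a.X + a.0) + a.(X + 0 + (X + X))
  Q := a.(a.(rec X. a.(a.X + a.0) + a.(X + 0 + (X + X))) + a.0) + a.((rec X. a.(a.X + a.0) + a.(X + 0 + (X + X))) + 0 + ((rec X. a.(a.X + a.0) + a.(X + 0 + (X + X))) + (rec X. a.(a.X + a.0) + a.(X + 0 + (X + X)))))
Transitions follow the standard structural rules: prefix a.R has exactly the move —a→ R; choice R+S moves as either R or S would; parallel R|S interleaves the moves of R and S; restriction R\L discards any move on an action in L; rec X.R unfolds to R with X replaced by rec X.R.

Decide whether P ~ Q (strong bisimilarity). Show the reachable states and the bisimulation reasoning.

P ~ Q

P's transition system — 4 states:
  u0 = rec X. a.(a.X + a.0) + a.(X + 0 + (X + X)) → —a→ u1, —a→ u2
  u1 = (rec X. a.(a.X + a.0) + a.(X + 0 + (X + X))) + 0 + ((rec X. a.(a.X + a.0) + a.(X + 0 + (X + X))) + (rec X. a.(a.X + a.0) + a.(X + 0 + (X + X)))) → —a→ u1, —a→ u2
  u2 = a.(rec X. a.(a.X + a.0) + a.(X + 0 + (X + X))) + a.0 → —a→ u0, —a→ u3
  u3 = 0 → deadlocked
Q's transition system — 5 states:
  v0 = a.(a.(rec X. a.(a.X + a.0) + a.(X + 0 + (X + X))) + a.0) + a.((rec X. a.(a.X + a.0) + a.(X + 0 + (X + X))) + 0 + ((rec X. a.(a.X + a.0) + a.(X + 0 + (X + X))) + (rec X. a.(a.X + a.0) + a.(X + 0 + (X + X))))) → —a→ v1, —a→ v2
  v1 = (rec X. a.(a.X + a.0) + a.(X + 0 + (X + X))) + 0 + ((rec X. a.(a.X + a.0) + a.(X + 0 + (X + X))) + (rec X. a.(a.X + a.0) + a.(X + 0 + (X + X)))) → —a→ v1, —a→ v2
  v2 = a.(rec X. a.(a.X + a.0) + a.(X + 0 + (X + X))) + a.0 → —a→ v3, —a→ v4
  v3 = 0 → deadlocked
  v4 = rec X. a.(a.X + a.0) + a.(X + 0 + (X + X)) → —a→ v1, —a→ v2
Partition-refinement fixed point:
  B0 = {u0, u1, v0, v1, v4}
  B1 = {u2, v2}
  B2 = {u3, v3}
u0 ∈ B0, v0 ∈ B0 → same block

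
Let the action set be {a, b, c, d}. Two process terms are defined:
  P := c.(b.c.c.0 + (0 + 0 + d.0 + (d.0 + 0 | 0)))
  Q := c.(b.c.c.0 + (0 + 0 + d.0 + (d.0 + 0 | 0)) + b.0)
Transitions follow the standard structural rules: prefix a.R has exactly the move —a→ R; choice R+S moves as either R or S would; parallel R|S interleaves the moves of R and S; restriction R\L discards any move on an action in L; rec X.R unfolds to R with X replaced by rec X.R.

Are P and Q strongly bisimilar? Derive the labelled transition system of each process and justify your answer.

P ≁ Q

P's transition system — 5 states:
  u0 = c.(b.c.c.0 + (0 + 0 + d.0 + (d.0 + 0 | 0))) | -c-> u1
  u1 = b.c.c.0 + (0 + 0 + d.0 + (d.0 + 0 | 0)) | -b-> u2, -d-> u3
  u2 = c.c.0 | -c-> u4
  u3 = 0 | deadlocked
  u4 = c.0 | -c-> u3
Q's transition system — 5 states:
  v0 = c.(b.c.c.0 + (0 + 0 + d.0 + (d.0 + 0 | 0)) + b.0) | -c-> v1
  v1 = b.c.c.0 + (0 + 0 + d.0 + (d.0 + 0 | 0)) + b.0 | -b-> v2, -b-> v3, -d-> v2
  v2 = 0 | deadlocked
  v3 = c.c.0 | -c-> v4
  v4 = c.0 | -c-> v2
Coarsest stable partition (strong bisimilarity classes):
  B0 = {u0}
  B1 = {u1}
  B2 = {u2, v3}
  B3 = {u4, v4}
  B4 = {u3, v2}
  B5 = {v0}
  B6 = {v1}
u0 ∈ B0, v0 ∈ B5 → different blocks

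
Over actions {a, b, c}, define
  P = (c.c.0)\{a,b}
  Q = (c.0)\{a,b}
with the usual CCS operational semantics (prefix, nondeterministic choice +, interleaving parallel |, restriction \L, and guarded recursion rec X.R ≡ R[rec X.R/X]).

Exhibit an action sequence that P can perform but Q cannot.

cc

P's transition system — 3 states:
  m0 = (c.c.0)\{a,b} ⊢ --c--▸ m1
  m1 = (c.0)\{a,b} ⊢ --c--▸ m2
  m2 = 0\{a,b} ⊢ stopped
Q's transition system — 2 states:
  n0 = (c.0)\{a,b} ⊢ --c--▸ n1
  n1 = 0\{a,b} ⊢ stopped
Trace ⟨cc⟩ through P, begin at {m0}:
  after c @ step 1: {m1}
  after c @ step 2: {m2}
  ✓ P
Trace ⟨cc⟩ through Q, begin at {n0}:
  after c @ step 1: {n1}
  after c @ step 2: no successor for Q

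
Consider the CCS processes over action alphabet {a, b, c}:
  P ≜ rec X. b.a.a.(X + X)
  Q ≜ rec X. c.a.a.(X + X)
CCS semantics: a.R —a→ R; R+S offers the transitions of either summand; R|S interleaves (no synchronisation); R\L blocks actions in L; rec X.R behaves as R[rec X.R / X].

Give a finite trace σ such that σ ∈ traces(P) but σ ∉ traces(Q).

b

LTS(P): 4 reachable states
  s0 = rec X. b.a.a.(X + X) ⊢ =b=> s1
  s1 = a.a.((rec X. b.a.a.(X + X)) + (rec X. b.a.a.(X + X))) ⊢ =a=> s2
  s2 = a.((rec X. b.a.a.(X + X)) + (rec X. b.a.a.(X + X))) ⊢ =a=> s3
  s3 = (rec X. b.a.a.(X + X)) + (rec X. b.a.a.(X + X)) ⊢ =b=> s1
LTS(Q): 4 reachable states
  t0 = rec X. c.a.a.(X + X) ⊢ =c=> t1
  t1 = a.a.((rec X. c.a.a.(X + X)) + (rec X. c.a.a.(X + X))) ⊢ =a=> t2
  t2 = a.((rec X. c.a.a.(X + X)) + (rec X. c.a.a.(X + X))) ⊢ =a=> t3
  t3 = (rec X. c.a.a.(X + X)) + (rec X. c.a.a.(X + X)) ⊢ =c=> t1
Executing b from P (initial set {s0}):
  [1] b ⇒ {s1}
  — P admits the full trace.
Executing b from Q (initial set {t0}):
  [1] b ⇒ no successor for Q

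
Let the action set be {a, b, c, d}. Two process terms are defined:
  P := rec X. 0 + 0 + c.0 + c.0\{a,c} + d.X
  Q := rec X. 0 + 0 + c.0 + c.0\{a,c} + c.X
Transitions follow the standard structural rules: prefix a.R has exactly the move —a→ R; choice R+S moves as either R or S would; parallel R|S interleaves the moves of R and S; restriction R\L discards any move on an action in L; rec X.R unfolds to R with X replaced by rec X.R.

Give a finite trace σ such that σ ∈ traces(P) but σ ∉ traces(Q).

Reachable graph of P (3 states):
  s0 = rec X. 0 + 0 + c.0 + c.0\{a,c} + d.X has moves —c→ s1, —c→ s2, —d→ s0
  s1 = 0 has moves ∅
  s2 = 0\{a,c} has moves ∅
Reachable graph of Q (3 states):
  t0 = rec X. 0 + 0 + c.0 + c.0\{a,c} + c.X has moves —c→ t0, —c→ t1, —c→ t2
  t1 = 0 has moves ∅
  t2 = 0\{a,c} has moves ∅
Trace ⟨d⟩ through P, begin at {s0}:
  step 1 (d): {s0}
  ✓ P
Trace ⟨d⟩ through Q, begin at {t0}:
  step 1 (d): ∅  — Q cannot continue

d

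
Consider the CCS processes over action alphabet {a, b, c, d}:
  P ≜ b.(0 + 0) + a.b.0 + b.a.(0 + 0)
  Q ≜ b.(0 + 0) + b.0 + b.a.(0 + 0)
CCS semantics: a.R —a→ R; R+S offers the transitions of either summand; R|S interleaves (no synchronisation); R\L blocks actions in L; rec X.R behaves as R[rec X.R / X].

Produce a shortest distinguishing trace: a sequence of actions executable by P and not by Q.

a

P's transition system — 5 states:
  s0 = b.(0 + 0) + a.b.0 + b.a.(0 + 0) :: --a--▸ s1, --b--▸ s2, --b--▸ s3
  s1 = b.0 :: --b--▸ s4
  s2 = 0 + 0 :: (no moves)
  s3 = a.(0 + 0) :: --a--▸ s2
  s4 = 0 :: (no moves)
Q's transition system — 4 states:
  t0 = b.(0 + 0) + b.0 + b.a.(0 + 0) :: --b--▸ t1, --b--▸ t2, --b--▸ t3
  t1 = 0 :: (no moves)
  t2 = 0 + 0 :: (no moves)
  t3 = a.(0 + 0) :: --a--▸ t2
Executing a from P (initial set {s0}):
  [1] a ⇒ {s1}
  P completes σ.
Executing a from Q (initial set {t0}):
  [1] a ⇒ ∅ (Q stuck)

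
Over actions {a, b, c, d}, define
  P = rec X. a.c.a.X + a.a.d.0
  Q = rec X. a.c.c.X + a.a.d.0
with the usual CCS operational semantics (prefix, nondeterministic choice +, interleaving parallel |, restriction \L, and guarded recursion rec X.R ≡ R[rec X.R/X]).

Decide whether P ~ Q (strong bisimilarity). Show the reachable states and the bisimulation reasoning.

Reachable graph of P (6 states):
  u0 = rec X. a.c.a.X + a.a.d.0 → --a--▸ u1, --a--▸ u2
  u1 = a.d.0 → --a--▸ u3
  u2 = c.a.(rec X. a.c.a.X + a.a.d.0) → --c--▸ u4
  u3 = d.0 → --d--▸ u5
  u4 = a.(rec X. a.c.a.X + a.a.d.0) → --a--▸ u0
  u5 = 0 → stopped
Reachable graph of Q (6 states):
  v0 = rec X. a.c.c.X + a.a.d.0 → --a--▸ v1, --a--▸ v2
  v1 = a.d.0 → --a--▸ v3
  v2 = c.c.(rec X. a.c.c.X + a.a.d.0) → --c--▸ v4
  v3 = d.0 → --d--▸ v5
  v4 = c.(rec X. a.c.c.X + a.a.d.0) → --c--▸ v0
  v5 = 0 → stopped
Bisimilarity quotient blocks:
  B0 = {u0}
  B1 = {u2}
  B2 = {u4}
  B3 = {u1, v1}
  B4 = {u3, v3}
  B5 = {u5, v5}
  B6 = {v0}
  B7 = {v2}
  B8 = {v4}
u0 ∈ B0, v0 ∈ B6 → different blocks

P ≁ Q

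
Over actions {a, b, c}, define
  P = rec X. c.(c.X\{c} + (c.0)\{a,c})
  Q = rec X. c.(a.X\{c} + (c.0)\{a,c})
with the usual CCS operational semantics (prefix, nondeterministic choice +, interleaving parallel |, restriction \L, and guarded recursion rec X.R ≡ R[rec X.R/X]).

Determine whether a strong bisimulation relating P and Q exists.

NO

P's transition system — 3 states:
  m0 = rec X. c.(c.X\{c} + (c.0)\{a,c}) has moves --c--▸ m1
  m1 = c.(rec X. c.(c.X\{c} + (c.0)\{a,c}))\{c} + (c.0)\{a,c} has moves --c--▸ m2
  m2 = (rec X. c.(c.X\{c} + (c.0)\{a,c}))\{c} has moves ∅
Q's transition system — 3 states:
  n0 = rec X. c.(a.X\{c} + (c.0)\{a,c}) has moves --c--▸ n1
  n1 = a.(rec X. c.(a.X\{c} + (c.0)\{a,c}))\{c} + (c.0)\{a,c} has moves --a--▸ n2
  n2 = (rec X. c.(a.X\{c} + (c.0)\{a,c}))\{c} has moves ∅
Bisimilarity quotient blocks:
  B0 = {m0}
  B1 = {m1}
  B2 = {m2, n2}
  B3 = {n0}
  B4 = {n1}
m0 ∈ B0, n0 ∈ B3 → different blocks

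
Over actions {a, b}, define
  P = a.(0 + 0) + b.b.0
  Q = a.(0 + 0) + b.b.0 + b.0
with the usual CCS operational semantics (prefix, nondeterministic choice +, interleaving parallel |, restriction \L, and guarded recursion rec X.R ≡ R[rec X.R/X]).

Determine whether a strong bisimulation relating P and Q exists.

P ≁ Q

LTS(P): 4 reachable states
  s0 = a.(0 + 0) + b.b.0 → ··a··> s1, ··b··> s2
  s1 = 0 + 0 → stopped
  s2 = b.0 → ··b··> s3
  s3 = 0 → stopped
LTS(Q): 4 reachable states
  t0 = a.(0 + 0) + b.b.0 + b.0 → ··a··> t1, ··b··> t2, ··b··> t3
  t1 = 0 + 0 → stopped
  t2 = 0 → stopped
  t3 = b.0 → ··b··> t2
Bisimilarity quotient blocks:
  B0 = {s0}
  B1 = {s1, s3, t1, t2}
  B2 = {s2, t3}
  B3 = {t0}
s0 ∈ B0, t0 ∈ B3 → different blocks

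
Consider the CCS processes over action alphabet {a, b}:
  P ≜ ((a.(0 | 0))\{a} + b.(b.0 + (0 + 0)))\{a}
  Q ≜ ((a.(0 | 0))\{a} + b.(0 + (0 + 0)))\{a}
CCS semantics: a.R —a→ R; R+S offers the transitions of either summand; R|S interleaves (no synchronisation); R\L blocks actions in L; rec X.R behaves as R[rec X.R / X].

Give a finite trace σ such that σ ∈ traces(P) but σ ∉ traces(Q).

bb

LTS(P): 3 reachable states
  p0 = ((a.(0 | 0))\{a} + b.(b.0 + (0 + 0)))\{a} ⊢ —b→ p1
  p1 = (b.0 + (0 + 0))\{a} ⊢ —b→ p2
  p2 = 0\{a} ⊢ (no moves)
LTS(Q): 2 reachable states
  q0 = ((a.(0 | 0))\{a} + b.(0 + (0 + 0)))\{a} ⊢ —b→ q1
  q1 = (0 + (0 + 0))\{a} ⊢ (no moves)
Trace ⟨bb⟩ through P, begin at {p0}:
  step 1 (b): {p1}
  step 2 (b): {p2}
  — P admits the full trace.
Trace ⟨bb⟩ through Q, begin at {q0}:
  step 1 (b): {q1}
  step 2 (b): ∅ (Q stuck)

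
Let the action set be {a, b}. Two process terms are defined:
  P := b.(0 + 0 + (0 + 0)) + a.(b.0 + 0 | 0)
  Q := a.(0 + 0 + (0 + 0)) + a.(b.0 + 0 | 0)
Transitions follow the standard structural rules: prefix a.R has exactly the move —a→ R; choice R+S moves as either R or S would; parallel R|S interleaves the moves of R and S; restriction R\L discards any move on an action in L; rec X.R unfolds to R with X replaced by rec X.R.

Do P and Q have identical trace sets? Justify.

LTS(P): 4 reachable states
  s0 = b.(0 + 0 + (0 + 0)) + a.(b.0 + 0 | 0) :: =a=> s1, =b=> s2
  s1 = b.0 + 0 | 0 :: =b=> s3
  s2 = 0 + 0 + (0 + 0) :: ·
  s3 = 0 :: ·
LTS(Q): 4 reachable states
  t0 = a.(0 + 0 + (0 + 0)) + a.(b.0 + 0 | 0) :: =a=> t1, =a=> t2
  t1 = 0 + 0 + (0 + 0) :: ·
  t2 = b.0 + 0 | 0 :: =b=> t3
  t3 = 0 :: ·
Run σ = ⟨b⟩ on P: start {s0}
  after b @ step 1: {s2}
  P completes σ.
Run σ = ⟨b⟩ on Q: start {t0}
  after b @ step 1: ∅ (Q stuck)

NO — witness ⟨b⟩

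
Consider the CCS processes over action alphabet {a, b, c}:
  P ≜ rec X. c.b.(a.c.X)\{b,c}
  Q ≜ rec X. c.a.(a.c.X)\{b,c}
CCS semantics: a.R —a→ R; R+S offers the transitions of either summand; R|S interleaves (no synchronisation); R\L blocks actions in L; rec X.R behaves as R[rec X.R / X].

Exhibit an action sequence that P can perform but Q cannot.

P's transition system — 4 states:
  s0 = rec X. c.b.(a.c.X)\{b,c} has moves =c=> s1
  s1 = b.(a.c.(rec X. c.b.(a.c.X)\{b,c}))\{b,c} has moves =b=> s2
  s2 = (a.c.(rec X. c.b.(a.c.X)\{b,c}))\{b,c} has moves =a=> s3
  s3 = (c.(rec X. c.b.(a.c.X)\{b,c}))\{b,c} has moves ∅
Q's transition system — 4 states:
  t0 = rec X. c.a.(a.c.X)\{b,c} has moves =c=> t1
  t1 = a.(a.c.(rec X. c.a.(a.c.X)\{b,c}))\{b,c} has moves =a=> t2
  t2 = (a.c.(rec X. c.a.(a.c.X)\{b,c}))\{b,c} has moves =a=> t3
  t3 = (c.(rec X. c.a.(a.c.X)\{b,c}))\{b,c} has moves ∅
Run σ = ⟨cb⟩ on P: start {s0}
  [1] c ⇒ {s1}
  [2] b ⇒ {s2}
  — P admits the full trace.
Run σ = ⟨cb⟩ on Q: start {t0}
  [1] c ⇒ {t1}
  [2] b ⇒ ∅ (Q stuck)

cb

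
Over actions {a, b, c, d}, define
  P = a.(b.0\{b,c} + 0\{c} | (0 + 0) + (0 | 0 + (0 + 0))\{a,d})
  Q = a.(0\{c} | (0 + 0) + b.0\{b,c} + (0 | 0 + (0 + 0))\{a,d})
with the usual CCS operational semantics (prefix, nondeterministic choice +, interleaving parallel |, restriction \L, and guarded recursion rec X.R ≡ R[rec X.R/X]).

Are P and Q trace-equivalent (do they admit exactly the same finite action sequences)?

LTS(P): 3 reachable states
  m0 = a.(b.0\{b,c} + 0\{c} | (0 + 0) + (0 | 0 + (0 + 0))\{a,d}) :: --a--▸ m1
  m1 = b.0\{b,c} + 0\{c} | (0 + 0) + (0 | 0 + (0 + 0))\{a,d} :: --b--▸ m2
  m2 = 0\{b,c} :: stopped
LTS(Q): 3 reachable states
  n0 = a.(0\{c} | (0 + 0) + b.0\{b,c} + (0 | 0 + (0 + 0))\{a,d}) :: --a--▸ n1
  n1 = 0\{c} | (0 + 0) + b.0\{b,c} + (0 | 0 + (0 + 0))\{a,d} :: --b--▸ n2
  n2 = 0\{b,c} :: stopped
Partition-refinement fixed point:
  B0 = {m0, n0}
  B1 = {m1, n1}
  B2 = {m2, n2}
m0 ∈ B0, n0 ∈ B0 → same block
Bisimilar ⇒ trace-equivalent.

trace-equivalent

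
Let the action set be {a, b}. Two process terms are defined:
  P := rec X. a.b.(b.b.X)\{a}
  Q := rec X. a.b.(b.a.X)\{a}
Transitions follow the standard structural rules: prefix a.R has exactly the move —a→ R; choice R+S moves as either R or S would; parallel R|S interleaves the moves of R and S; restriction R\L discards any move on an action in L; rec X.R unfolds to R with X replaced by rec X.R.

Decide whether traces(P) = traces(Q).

Reachable graph of P (5 states):
  s0 = rec X. a.b.(b.b.X)\{a} | —a→ s1
  s1 = b.(b.b.(rec X. a.b.(b.b.X)\{a}))\{a} | —b→ s2
  s2 = (b.b.(rec X. a.b.(b.b.X)\{a}))\{a} | —b→ s3
  s3 = (b.(rec X. a.b.(b.b.X)\{a}))\{a} | —b→ s4
  s4 = (rec X. a.b.(b.b.X)\{a})\{a} | ·
Reachable graph of Q (4 states):
  t0 = rec X. a.b.(b.a.X)\{a} | —a→ t1
  t1 = b.(b.a.(rec X. a.b.(b.a.X)\{a}))\{a} | —b→ t2
  t2 = (b.a.(rec X. a.b.(b.a.X)\{a}))\{a} | —b→ t3
  t3 = (a.(rec X. a.b.(b.a.X)\{a}))\{a} | ·
Run σ = ⟨abbb⟩ on P: start {s0}
  step 1 (a): {s1}
  step 2 (b): {s2}
  step 3 (b): {s3}
  step 4 (b): {s4}
  — P admits the full trace.
Run σ = ⟨abbb⟩ on Q: start {t0}
  step 1 (a): {t1}
  step 2 (b): {t2}
  step 3 (b): {t3}
  step 4 (b): ∅  — Q cannot continue

trace-distinct — witness ⟨abbb⟩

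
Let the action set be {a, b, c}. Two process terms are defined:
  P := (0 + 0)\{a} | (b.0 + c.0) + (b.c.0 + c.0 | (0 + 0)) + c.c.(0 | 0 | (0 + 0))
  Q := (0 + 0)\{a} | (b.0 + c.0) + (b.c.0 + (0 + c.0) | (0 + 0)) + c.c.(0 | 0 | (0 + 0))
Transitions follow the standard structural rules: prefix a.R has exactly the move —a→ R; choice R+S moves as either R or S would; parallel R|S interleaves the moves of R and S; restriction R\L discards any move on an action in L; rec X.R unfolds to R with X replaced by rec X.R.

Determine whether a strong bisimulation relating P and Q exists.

Reachable graph of P (7 states):
  m0 = (0 + 0)\{a} | (b.0 + c.0) + (b.c.0 + c.0 | (0 + 0)) + c.c.(0 | 0 | (0 + 0)) → —b→ m1, —b→ m2, —c→ m1, —c→ m3, —c→ m4
  m1 = (0 + 0)\{a} | 0 → ·
  m2 = c.0 → —c→ m5
  m3 = 0 | (0 + 0) → ·
  m4 = c.(0 | 0 | (0 + 0)) → —c→ m6
  m5 = 0 → ·
  m6 = 0 | 0 | (0 + 0) → ·
Reachable graph of Q (7 states):
  n0 = (0 + 0)\{a} | (b.0 + c.0) + (b.c.0 + (0 + c.0) | (0 + 0)) + c.c.(0 | 0 | (0 + 0)) → —b→ n1, —b→ n2, —c→ n1, —c→ n3, —c→ n4
  n1 = (0 + 0)\{a} | 0 → ·
  n2 = c.0 → —c→ n5
  n3 = 0 | (0 + 0) → ·
  n4 = c.(0 | 0 | (0 + 0)) → —c→ n6
  n5 = 0 → ·
  n6 = 0 | 0 | (0 + 0) → ·
Bisimilarity quotient blocks:
  B0 = {m0, n0}
  B1 = {m1, m3, m5, m6, n1, n3, n5, n6}
  B2 = {m2, m4, n2, n4}
m0 ∈ B0, n0 ∈ B0 → same block

P ~ Q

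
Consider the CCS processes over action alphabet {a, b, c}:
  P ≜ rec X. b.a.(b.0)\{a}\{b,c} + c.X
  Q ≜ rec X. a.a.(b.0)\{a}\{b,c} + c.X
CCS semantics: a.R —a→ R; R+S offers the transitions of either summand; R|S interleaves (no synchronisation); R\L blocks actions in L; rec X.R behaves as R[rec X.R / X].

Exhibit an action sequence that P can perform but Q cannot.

LTS(P): 3 reachable states
  m0 = rec X. b.a.(b.0)\{a}\{b,c} + c.X → --b--▸ m1, --c--▸ m0
  m1 = a.(b.0)\{a}\{b,c} → --a--▸ m2
  m2 = (b.0)\{a}\{b,c} → ·
LTS(Q): 3 reachable states
  n0 = rec X. a.a.(b.0)\{a}\{b,c} + c.X → --a--▸ n1, --c--▸ n0
  n1 = a.(b.0)\{a}\{b,c} → --a--▸ n2
  n2 = (b.0)\{a}\{b,c} → ·
Executing b from P (initial set {m0}):
  after b @ step 1: {m1}
  ✓ P
Executing b from Q (initial set {n0}):
  after b @ step 1: ∅  — Q cannot continue

b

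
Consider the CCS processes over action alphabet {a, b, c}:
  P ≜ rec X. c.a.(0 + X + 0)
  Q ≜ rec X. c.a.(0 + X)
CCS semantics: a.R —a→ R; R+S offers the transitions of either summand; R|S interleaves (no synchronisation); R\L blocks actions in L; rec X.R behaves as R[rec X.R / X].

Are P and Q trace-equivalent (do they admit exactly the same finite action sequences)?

P's transition system — 3 states:
  m0 = rec X. c.a.(0 + X + 0) ⊢ —c→ m1
  m1 = a.(0 + (rec X. c.a.(0 + X + 0)) + 0) ⊢ —a→ m2
  m2 = 0 + (rec X. c.a.(0 + X + 0)) + 0 ⊢ —c→ m1
Q's transition system — 3 states:
  n0 = rec X. c.a.(0 + X) ⊢ —c→ n1
  n1 = a.(0 + (rec X. c.a.(0 + X))) ⊢ —a→ n2
  n2 = 0 + (rec X. c.a.(0 + X)) ⊢ —c→ n1
Bisimilarity quotient blocks:
  B0 = {m0, m2, n0, n2}
  B1 = {m1, n1}
m0 ∈ B0, n0 ∈ B0 → same block
Bisimilar ⇒ trace-equivalent.

trace-equivalent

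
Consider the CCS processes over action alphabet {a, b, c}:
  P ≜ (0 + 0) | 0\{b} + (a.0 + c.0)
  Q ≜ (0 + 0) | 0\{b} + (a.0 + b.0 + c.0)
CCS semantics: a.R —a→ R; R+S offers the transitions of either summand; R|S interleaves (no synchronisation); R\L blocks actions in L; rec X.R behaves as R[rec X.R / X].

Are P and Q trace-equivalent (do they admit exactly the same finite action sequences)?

traces(P) ≠ traces(Q) — witness ⟨b⟩

P's transition system — 2 states:
  m0 = (0 + 0) | 0\{b} + (a.0 + c.0) has moves -a-> m1, -c-> m1
  m1 = 0 has moves ∅
Q's transition system — 2 states:
  n0 = (0 + 0) | 0\{b} + (a.0 + b.0 + c.0) has moves -a-> n1, -b-> n1, -c-> n1
  n1 = 0 has moves ∅
Run σ = ⟨b⟩ on Q: start {n0}
  [1] b ⇒ {n1}
  — Q admits the full trace.
Run σ = ⟨b⟩ on P: start {m0}
  [1] b ⇒ ∅  — P cannot continue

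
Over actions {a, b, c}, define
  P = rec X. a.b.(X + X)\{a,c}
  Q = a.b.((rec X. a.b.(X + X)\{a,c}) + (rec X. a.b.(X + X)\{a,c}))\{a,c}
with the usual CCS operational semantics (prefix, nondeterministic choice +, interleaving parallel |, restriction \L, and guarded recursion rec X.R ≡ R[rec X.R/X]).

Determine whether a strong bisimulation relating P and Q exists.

bisimilar

LTS(P): 3 reachable states
  u0 = rec X. a.b.(X + X)\{a,c} :: =a=> u1
  u1 = b.((rec X. a.b.(X + X)\{a,c}) + (rec X. a.b.(X + X)\{a,c}))\{a,c} :: =b=> u2
  u2 = ((rec X. a.b.(X + X)\{a,c}) + (rec X. a.b.(X + X)\{a,c}))\{a,c} :: ·
LTS(Q): 3 reachable states
  v0 = a.b.((rec X. a.b.(X + X)\{a,c}) + (rec X. a.b.(X + X)\{a,c}))\{a,c} :: =a=> v1
  v1 = b.((rec X. a.b.(X + X)\{a,c}) + (rec X. a.b.(X + X)\{a,c}))\{a,c} :: =b=> v2
  v2 = ((rec X. a.b.(X + X)\{a,c}) + (rec X. a.b.(X + X)\{a,c}))\{a,c} :: ·
Coarsest stable partition (strong bisimilarity classes):
  B0 = {u0, v0}
  B1 = {u1, v1}
  B2 = {u2, v2}
u0 ∈ B0, v0 ∈ B0 → same block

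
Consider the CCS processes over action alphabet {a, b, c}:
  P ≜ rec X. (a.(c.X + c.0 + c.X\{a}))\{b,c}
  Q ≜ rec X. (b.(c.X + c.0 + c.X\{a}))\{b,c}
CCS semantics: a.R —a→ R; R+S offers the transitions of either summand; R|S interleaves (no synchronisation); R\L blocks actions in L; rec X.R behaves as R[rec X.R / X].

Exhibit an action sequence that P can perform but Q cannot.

a

P's transition system — 2 states:
  u0 = rec X. (a.(c.X + c.0 + c.X\{a}))\{b,c} ⊢ —a→ u1
  u1 = (c.(rec X. (a.(c.X + c.0 + c.X\{a}))\{b,c}) + c.0 + c.(rec X. (a.(c.X + c.0 + c.X\{a}))\{b,c})\{a})\{b,c} ⊢ ∅
Q's transition system — 1 states:
  v0 = rec X. (b.(c.X + c.0 + c.X\{a}))\{b,c} ⊢ ∅
Run σ = ⟨a⟩ on P: start {u0}
  after a @ step 1: {u1}
  P completes σ.
Run σ = ⟨a⟩ on Q: start {v0}
  after a @ step 1: ∅  — Q cannot continue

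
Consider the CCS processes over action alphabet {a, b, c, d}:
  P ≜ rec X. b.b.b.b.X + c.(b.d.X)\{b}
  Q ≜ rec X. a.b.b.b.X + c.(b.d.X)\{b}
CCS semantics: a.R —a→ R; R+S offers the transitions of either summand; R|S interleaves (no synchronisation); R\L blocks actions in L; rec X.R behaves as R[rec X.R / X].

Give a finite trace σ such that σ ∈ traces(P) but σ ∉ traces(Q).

b

P's transition system — 5 states:
  s0 = rec X. b.b.b.b.X + c.(b.d.X)\{b} ⊢ —b→ s1, —c→ s2
  s1 = b.b.b.(rec X. b.b.b.b.X + c.(b.d.X)\{b}) ⊢ —b→ s3
  s2 = (b.d.(rec X. b.b.b.b.X + c.(b.d.X)\{b}))\{b} ⊢ ∅
  s3 = b.b.(rec X. b.b.b.b.X + c.(b.d.X)\{b}) ⊢ —b→ s4
  s4 = b.(rec X. b.b.b.b.X + c.(b.d.X)\{b}) ⊢ —b→ s0
Q's transition system — 5 states:
  t0 = rec X. a.b.b.b.X + c.(b.d.X)\{b} ⊢ —a→ t1, —c→ t2
  t1 = b.b.b.(rec X. a.b.b.b.X + c.(b.d.X)\{b}) ⊢ —b→ t3
  t2 = (b.d.(rec X. a.b.b.b.X + c.(b.d.X)\{b}))\{b} ⊢ ∅
  t3 = b.b.(rec X. a.b.b.b.X + c.(b.d.X)\{b}) ⊢ —b→ t4
  t4 = b.(rec X. a.b.b.b.X + c.(b.d.X)\{b}) ⊢ —b→ t0
Trace ⟨b⟩ through P, begin at {s0}:
  after b @ step 1: {s1}
  — P admits the full trace.
Trace ⟨b⟩ through Q, begin at {t0}:
  after b @ step 1: ∅ (Q stuck)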